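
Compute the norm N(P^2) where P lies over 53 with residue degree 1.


N(P^a) = p^(a*f)
= 53^(2*1)
= 53^2
= 2809

2809


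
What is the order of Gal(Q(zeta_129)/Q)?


|Gal(Q(zeta_129)/Q)| = phi(129)
= 84

84


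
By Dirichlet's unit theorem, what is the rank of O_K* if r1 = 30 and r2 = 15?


By Dirichlet's unit theorem:
rank = r1 + r2 - 1
= 30 + 15 - 1
= 44

44


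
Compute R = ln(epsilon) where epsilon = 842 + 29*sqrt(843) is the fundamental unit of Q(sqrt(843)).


epsilon = 842 + 29*sqrt(843)
= 1683.9994
R = ln(1683.9994)
= 7.4289

7.4289


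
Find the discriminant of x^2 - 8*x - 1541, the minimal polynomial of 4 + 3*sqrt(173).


The element 4 + 3*sqrt(173) has minimal polynomial:
x^2 - 8*x - 1541
Discriminant = (-8)^2 - 4*(-1541)
= 64 + 6164
= 6228

6228


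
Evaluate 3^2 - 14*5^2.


x^2 - d*y^2
= 3^2 - 14*5^2
= 9 - 350
= -341

-341


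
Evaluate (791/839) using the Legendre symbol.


p = 839 is prime, so compute (791/839) with the reciprocity algorithm (Jacobi-symbol steps: pull out 2s via (2/n), flip via reciprocity, reduce):
  reciprocity: (791/839) -> -(839/791)
  reduce: (48/791)
  pull out 2: (2/791) = +1  (since 791 mod 8 = 7)
  pull out 2: (2/791) = +1  (since 791 mod 8 = 7)
  pull out 2: (2/791) = +1  (since 791 mod 8 = 7)
  pull out 2: (2/791) = +1  (since 791 mod 8 = 7)
  reciprocity: (3/791) -> -(791/3)
  reduce: (2/3)
  pull out 2: (2/3) = -1  (since 3 mod 8 = 3)
  (1/3) = 1
Product of signs = -1
(791/839) = -1

-1


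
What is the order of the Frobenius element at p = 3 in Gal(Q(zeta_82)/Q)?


The Frobenius at p in Gal(Q(zeta_n)/Q) = (Z/nZ)* is the class of p, so its order is ord_82(3), the smallest k >= 1 with 3^k = 1 mod 82.
n = 82 = 2 * 41, phi(82) = 40; the order divides phi(n).
Divisors of 40: 1, 2, 4, 5, 8, 10, 20, 40
Repeated squaring mod 82: 3^1 = 3, 3^2 = 9, 3^4 = 81, 3^8 = 1, 3^16 = 1, 3^32 = 1
Test divisors in increasing order:
  k=1: 3^1 = 3 mod 82
  k=2: 3^2 = 9 mod 82
  k=4: 3^4 = 81 mod 82
  k=5: 3^5 = 81 * 3 = 79 mod 82
  k=8: 3^8 = 1 mod 82  <- first divisor giving 1
Order = 8

8


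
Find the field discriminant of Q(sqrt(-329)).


For K = Q(sqrt(d)) with d squarefree: disc(K) = d if d = 1 mod 4, and disc(K) = 4d if d = 2 or 3 mod 4.
Here d = -329, and d mod 4 = 3.
d = 3 mod 4, not 1 (O_K = Z[sqrt(d)]), so disc(K) = 4d = 4 * (-329) = -1316

-1316


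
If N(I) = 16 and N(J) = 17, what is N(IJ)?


N(IJ) = N(I) * N(J)
= 16 * 17
= 272

272


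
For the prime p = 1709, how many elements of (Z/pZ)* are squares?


For prime p, the number of non-zero quadratic residues is (p-1)/2.
= (1709-1)/2
= 854

854


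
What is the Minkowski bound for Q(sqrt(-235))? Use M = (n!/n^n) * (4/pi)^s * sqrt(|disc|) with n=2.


d = -235, d mod 4 = 1, so disc(K) = d = -235; |disc(K)| = 235
Imaginary quadratic field, so n = 2, s = r2 = 1, r1 = 0
M = (n!/n^n) * (4/pi)^s * sqrt(|disc(K)|) = (2!/2^2) * (4/pi)^1 * sqrt(235)
= 0.5 * 1.273240 * 15.329710
= 9.7592

9.7592


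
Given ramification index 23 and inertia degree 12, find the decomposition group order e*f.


|D_P| = e * f
= 23 * 12
= 276

276


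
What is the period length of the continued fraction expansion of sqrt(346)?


Run the CF algorithm for sqrt(346).
a_0 = floor(sqrt(346)) = 18; set m_0=0, q_0=1.
Recurrence: m' = q*a - m,  q' = (d - m'^2)/q,  a' = floor((a_0 + m')/q').
  step 1: m=18, q=22, a=1
  step 2: m=4, q=15, a=1
  step 3: m=11, q=15, a=1
  step 4: m=4, q=22, a=1
  step 5: m=18, q=1, a=36
a_5 = 2*a_0 = 36, so the period closes here.
sqrt(346) = [18; 1, 1, 1, 1, 36]
Period length = 5

5


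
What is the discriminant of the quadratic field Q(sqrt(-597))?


For K = Q(sqrt(d)) with d squarefree: disc(K) = d if d = 1 mod 4, and disc(K) = 4d if d = 2 or 3 mod 4.
Here d = -597, and d mod 4 = 3.
d = 3 mod 4, not 1 (O_K = Z[sqrt(d)]), so disc(K) = 4d = 4 * (-597) = -2388

-2388


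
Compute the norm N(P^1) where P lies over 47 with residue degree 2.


N(P^a) = p^(a*f)
= 47^(1*2)
= 47^2
= 2209

2209


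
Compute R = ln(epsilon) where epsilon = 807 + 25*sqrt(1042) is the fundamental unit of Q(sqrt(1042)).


epsilon = 807 + 25*sqrt(1042)
= 1614.0006
R = ln(1614.0006)
= 7.3865

7.3865


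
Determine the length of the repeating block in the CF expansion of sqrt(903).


Run the CF algorithm for sqrt(903).
a_0 = floor(sqrt(903)) = 30; set m_0=0, q_0=1.
Recurrence: m' = q*a - m,  q' = (d - m'^2)/q,  a' = floor((a_0 + m')/q').
  step 1: m=30, q=3, a=20
  step 2: m=30, q=1, a=60
a_2 = 2*a_0 = 60, so the period closes here.
sqrt(903) = [30; 20, 60]
Period length = 2

2


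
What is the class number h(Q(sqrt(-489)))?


K = Q(sqrt(-489)). d mod 4 = 3, so D = disc(K) = 4d = -1956
h(K) equals the number of primitive reduced positive-definite forms (a, b, c) = a*x^2 + b*x*y + c*y^2 with b^2 - 4ac = D,
where reduced means |b| <= a <= c, with b >= 0 whenever |b| = a or a = c, and primitive means gcd(a, b, c) = 1.
Reduced forces 3a^2 <= |D| = 1956, so 1 <= a <= 25; b must have the parity of D, and c = (b^2 - D)/(4a) must be an integer >= a.
Enumerate a = 1..25, b in [-a, a]:
  a=1: (1, 0, 489)  [1]
  a=2: (2, 2, 245)  [1]
  a=3: (3, 0, 163)  [1]
  a=4: none
  a=5: (5, -2, 98), (5, 2, 98)  [2]
  a=6: (6, 6, 83)  [1]
  a=7: (7, -2, 70), (7, 2, 70)  [2]
  a=8..9: none
  a=10: (10, -2, 49), (10, 2, 49)  [2]
  a=11..13: none
  a=14: (14, -2, 35), (14, 2, 35)  [2]
  a=15: (15, -12, 35), (15, 12, 35)  [2]
  a=16: none
  a=17: (17, -4, 29), (17, 4, 29)  [2]
  a=18: none
  a=19: (19, -18, 30), (19, 18, 30)  [2]
  a=20: none
  a=21: (21, -12, 25), (21, 12, 25)  [2]
  a=22..25: none
Total reduced forms: 1 + 1 + 1 + 2 + 1 + 2 + 2 + 2 + 2 + 2 + 2 + 2 = 20
h = 20

20


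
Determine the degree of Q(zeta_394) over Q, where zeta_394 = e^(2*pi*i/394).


The degree equals Euler's totient phi(394).
394 = 2 * 197
phi(394) = 196

196


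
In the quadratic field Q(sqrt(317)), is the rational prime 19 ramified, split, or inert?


K = Q(sqrt(317)). Since d mod 4 = 1, disc(K) = 317.
Check p | disc: 317 mod 19 = 13.
p does not divide disc. Compute Legendre symbol (d/p):
13^((19-1)/2) mod 19 = -1
(d/p) = -1, so p is inert: (p) stays prime with e=1, f=2, g=1.
Therefore p is inert.

inert


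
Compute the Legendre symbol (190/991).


p = 991 is prime, so compute (190/991) with the reciprocity algorithm (Jacobi-symbol steps: pull out 2s via (2/n), flip via reciprocity, reduce):
  pull out 2: (2/991) = +1  (since 991 mod 8 = 7)
  reciprocity: (95/991) -> -(991/95)
  reduce: (41/95)
  reciprocity: (41/95) -> +(95/41)
  reduce: (13/41)
  reciprocity: (13/41) -> +(41/13)
  reduce: (2/13)
  pull out 2: (2/13) = -1  (since 13 mod 8 = 5)
  (1/13) = 1
Product of signs = 1
(190/991) = 1

1


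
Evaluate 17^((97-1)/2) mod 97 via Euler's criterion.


p = 97 is prime and the exponent is (p-1)/2 = 48, so by Euler's criterion 17^48 = (17/97) = +1 or -1 mod 97.
Compute by square-and-multiply:
  48 = 32 + 16 (binary 110000)
  Repeated squaring mod 97: 17^1 = 17, 17^2 = 95, 17^4 = 4, 17^8 = 16, 17^16 = 62, 17^32 = 61
  17^48 = 17^32 * 17^16 = 61 * 62 mod 97
    61 * 62 = 3782 = 96 mod 97
  17^48 = 96 mod 97
Result 96 = p - 1 = -1 mod 97: 17 is a quadratic non-residue mod 97. As a residue in [0, p-1] the value is 96.
17^48 mod 97 = 96

96


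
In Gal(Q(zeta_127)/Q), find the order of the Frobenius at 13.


The Frobenius at p in Gal(Q(zeta_n)/Q) = (Z/nZ)* is the class of p, so its order is ord_127(13), the smallest k >= 1 with 13^k = 1 mod 127.
n = 127 = 127, phi(127) = 126; the order divides phi(n).
Divisors of 126: 1, 2, 3, 6, 7, 9, 14, 18, 21, 42, 63, 126
Repeated squaring mod 127: 13^1 = 13, 13^2 = 42, 13^4 = 113, 13^8 = 69, 13^16 = 62, 13^32 = 34, 13^64 = 13
Test divisors in increasing order:
  k=1: 13^1 = 13 mod 127
  k=2: 13^2 = 42 mod 127
  k=3: 13^3 = 42 * 13 = 38 mod 127
  k=6: 13^6 = 113 * 42 = 47 mod 127
  k=7: 13^7 = 113 * 42 * 13 = 103 mod 127
  k=9: 13^9 = 69 * 13 = 8 mod 127
  k=14: 13^14 = 69 * 113 * 42 = 68 mod 127
  k=18: 13^18 = 62 * 42 = 64 mod 127
  k=21: 13^21 = 62 * 113 * 13 = 19 mod 127
  k=42: 13^42 = 34 * 69 * 42 = 107 mod 127
  k=63: 13^63 = 34 * 62 * 69 * 113 * 42 * 13 = 1 mod 127  <- first divisor giving 1
Order = 63

63


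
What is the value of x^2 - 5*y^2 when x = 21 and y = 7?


x^2 - d*y^2
= 21^2 - 5*7^2
= 441 - 245
= 196

196


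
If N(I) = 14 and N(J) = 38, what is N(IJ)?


N(IJ) = N(I) * N(J)
= 14 * 38
= 532

532


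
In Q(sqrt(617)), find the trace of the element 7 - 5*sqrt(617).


Tr(a + b*sqrt(d)) = (a + b*sqrt(d)) + (a - b*sqrt(d)) = 2a
= 2 * (7)
= 14

14


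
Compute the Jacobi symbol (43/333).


Compute (43/333) via quadratic reciprocity:
  reciprocity: (43/333) -> +(333/43)
  reduce: (32/43)
  pull out 2: (2/43) = -1  (since 43 mod 8 = 3)
  pull out 2: (2/43) = -1  (since 43 mod 8 = 3)
  pull out 2: (2/43) = -1  (since 43 mod 8 = 3)
  pull out 2: (2/43) = -1  (since 43 mod 8 = 3)
  pull out 2: (2/43) = -1  (since 43 mod 8 = 3)
  (1/43) = 1
Product of signs = -1

-1


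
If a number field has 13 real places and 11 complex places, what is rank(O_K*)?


By Dirichlet's unit theorem:
rank = r1 + r2 - 1
= 13 + 11 - 1
= 23

23


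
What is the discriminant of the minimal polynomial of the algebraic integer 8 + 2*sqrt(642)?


The element 8 + 2*sqrt(642) has minimal polynomial:
x^2 - 16*x - 2504
Discriminant = (-16)^2 - 4*(-2504)
= 256 + 10016
= 10272

10272


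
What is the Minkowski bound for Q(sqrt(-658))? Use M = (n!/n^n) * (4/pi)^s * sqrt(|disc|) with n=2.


d = -658, d mod 4 = 2, so disc(K) = 4d = -2632; |disc(K)| = 2632
Imaginary quadratic field, so n = 2, s = r2 = 1, r1 = 0
M = (n!/n^n) * (4/pi)^s * sqrt(|disc(K)|) = (2!/2^2) * (4/pi)^1 * sqrt(2632)
= 0.5 * 1.273240 * 51.303021
= 32.6605

32.6605


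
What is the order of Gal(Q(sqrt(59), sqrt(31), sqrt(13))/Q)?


The 3 square roots of distinct primes are multiplicatively independent over Q,
so [K:Q] = 2^3 and Gal(K/Q) is isomorphic to (Z/2Z)^3.
|Gal| = 2^3 = 8

8


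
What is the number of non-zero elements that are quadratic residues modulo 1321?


For prime p, the number of non-zero quadratic residues is (p-1)/2.
= (1321-1)/2
= 660

660


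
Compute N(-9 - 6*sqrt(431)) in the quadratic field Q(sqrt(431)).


N(a + b*sqrt(d)) = a^2 - d*b^2
= (-9)^2 - (431)*(-6)^2
= 81 - 15516
= -15435

-15435


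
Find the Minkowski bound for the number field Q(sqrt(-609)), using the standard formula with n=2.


d = -609, d mod 4 = 3, so disc(K) = 4d = -2436; |disc(K)| = 2436
Imaginary quadratic field, so n = 2, s = r2 = 1, r1 = 0
M = (n!/n^n) * (4/pi)^s * sqrt(|disc(K)|) = (2!/2^2) * (4/pi)^1 * sqrt(2436)
= 0.5 * 1.273240 * 49.355851
= 31.4209

31.4209


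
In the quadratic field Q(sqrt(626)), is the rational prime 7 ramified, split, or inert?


K = Q(sqrt(626)). Since d mod 4 = 2, disc(K) = 2504.
Check p | disc: 2504 mod 7 = 5.
p does not divide disc. Compute Legendre symbol (d/p):
3^((7-1)/2) mod 7 = -1
(d/p) = -1, so p is inert: (p) stays prime with e=1, f=2, g=1.
Therefore p is inert.

inert


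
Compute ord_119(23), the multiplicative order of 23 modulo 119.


We want ord_119(23), the smallest k >= 1 with 23^k = 1 mod 119.
n = 119 = 7 * 17, phi(119) = 96; the order divides phi(n).
Divisors of 96: 1, 2, 3, 4, 6, 8, 12, 16, 24, 32, 48, 96
Repeated squaring mod 119: 23^1 = 23, 23^2 = 53, 23^4 = 72, 23^8 = 67, 23^16 = 86, 23^32 = 18, 23^64 = 86
Test divisors in increasing order:
  k=1: 23^1 = 23 mod 119
  k=2: 23^2 = 53 mod 119
  k=3: 23^3 = 53 * 23 = 29 mod 119
  k=4: 23^4 = 72 mod 119
  k=6: 23^6 = 72 * 53 = 8 mod 119
  k=8: 23^8 = 67 mod 119
  k=12: 23^12 = 67 * 72 = 64 mod 119
  k=16: 23^16 = 86 mod 119
  k=24: 23^24 = 86 * 67 = 50 mod 119
  k=32: 23^32 = 18 mod 119
  k=48: 23^48 = 18 * 86 = 1 mod 119  <- first divisor giving 1
Order = 48

48


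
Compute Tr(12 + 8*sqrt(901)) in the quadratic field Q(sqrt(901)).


Tr(a + b*sqrt(d)) = (a + b*sqrt(d)) + (a - b*sqrt(d)) = 2a
= 2 * (12)
= 24

24


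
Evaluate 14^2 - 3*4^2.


x^2 - d*y^2
= 14^2 - 3*4^2
= 196 - 48
= 148

148


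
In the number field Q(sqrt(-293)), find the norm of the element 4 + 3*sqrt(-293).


N(a + b*sqrt(d)) = a^2 - d*b^2
= (4)^2 - (-293)*(3)^2
= 16 + 2637
= 2653

2653


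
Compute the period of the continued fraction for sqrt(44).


Run the CF algorithm for sqrt(44).
a_0 = floor(sqrt(44)) = 6; set m_0=0, q_0=1.
Recurrence: m' = q*a - m,  q' = (d - m'^2)/q,  a' = floor((a_0 + m')/q').
  step 1: m=6, q=8, a=1
  step 2: m=2, q=5, a=1
  step 3: m=3, q=7, a=1
  step 4: m=4, q=4, a=2
  step 5: m=4, q=7, a=1
  step 6: m=3, q=5, a=1
  step 7: m=2, q=8, a=1
  step 8: m=6, q=1, a=12
a_8 = 2*a_0 = 12, so the period closes here.
sqrt(44) = [6; 1, 1, 1, 2, 1, 1, 1, 12]
Period length = 8

8


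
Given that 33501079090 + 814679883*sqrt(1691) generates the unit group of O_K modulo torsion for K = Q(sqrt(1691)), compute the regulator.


epsilon = 33501079090 + 814679883*sqrt(1691)
= 6.7002e+10
R = ln(6.7002e+10)
= 24.9280

24.9280


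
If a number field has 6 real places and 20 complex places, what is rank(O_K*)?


By Dirichlet's unit theorem:
rank = r1 + r2 - 1
= 6 + 20 - 1
= 25

25


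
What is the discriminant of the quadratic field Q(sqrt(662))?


For K = Q(sqrt(d)) with d squarefree: disc(K) = d if d = 1 mod 4, and disc(K) = 4d if d = 2 or 3 mod 4.
Here d = 662, and d mod 4 = 2.
d = 2 mod 4, not 1 (O_K = Z[sqrt(d)]), so disc(K) = 4d = 4 * (662) = 2648

2648


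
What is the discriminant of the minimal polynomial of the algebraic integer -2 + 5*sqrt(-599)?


The element -2 + 5*sqrt(-599) has minimal polynomial:
x^2 + 4*x + 14979
Discriminant = (4)^2 - 4*(14979)
= 16 - 59916
= -59900

-59900


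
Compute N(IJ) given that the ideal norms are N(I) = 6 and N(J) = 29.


N(IJ) = N(I) * N(J)
= 6 * 29
= 174

174


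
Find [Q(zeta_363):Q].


The degree equals Euler's totient phi(363).
363 = 3 * 11^2
phi(363) = 220

220


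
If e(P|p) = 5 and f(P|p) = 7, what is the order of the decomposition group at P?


|D_P| = e * f
= 5 * 7
= 35

35


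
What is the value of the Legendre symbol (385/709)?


p = 709 is prime, so compute (385/709) with the reciprocity algorithm (Jacobi-symbol steps: pull out 2s via (2/n), flip via reciprocity, reduce):
  reciprocity: (385/709) -> +(709/385)
  reduce: (324/385)
  pull out 2: (2/385) = +1  (since 385 mod 8 = 1)
  pull out 2: (2/385) = +1  (since 385 mod 8 = 1)
  reciprocity: (81/385) -> +(385/81)
  reduce: (61/81)
  reciprocity: (61/81) -> +(81/61)
  reduce: (20/61)
  pull out 2: (2/61) = -1  (since 61 mod 8 = 5)
  pull out 2: (2/61) = -1  (since 61 mod 8 = 5)
  reciprocity: (5/61) -> +(61/5)
  reduce: (1/5)
  (1/5) = 1
Product of signs = 1
(385/709) = 1

1


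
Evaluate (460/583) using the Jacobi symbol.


Compute (460/583) via quadratic reciprocity:
  pull out 2: (2/583) = +1  (since 583 mod 8 = 7)
  pull out 2: (2/583) = +1  (since 583 mod 8 = 7)
  reciprocity: (115/583) -> -(583/115)
  reduce: (8/115)
  pull out 2: (2/115) = -1  (since 115 mod 8 = 3)
  pull out 2: (2/115) = -1  (since 115 mod 8 = 3)
  pull out 2: (2/115) = -1  (since 115 mod 8 = 3)
  (1/115) = 1
Product of signs = 1

1


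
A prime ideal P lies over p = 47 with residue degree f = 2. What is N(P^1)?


N(P^a) = p^(a*f)
= 47^(1*2)
= 47^2
= 2209

2209


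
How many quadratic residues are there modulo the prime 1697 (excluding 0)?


For prime p, the number of non-zero quadratic residues is (p-1)/2.
= (1697-1)/2
= 848

848


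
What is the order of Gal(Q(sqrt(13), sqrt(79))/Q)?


The 2 square roots of distinct primes are multiplicatively independent over Q,
so [K:Q] = 2^2 and Gal(K/Q) is isomorphic to (Z/2Z)^2.
|Gal| = 2^2 = 4

4


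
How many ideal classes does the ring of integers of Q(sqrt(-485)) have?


K = Q(sqrt(-485)). d mod 4 = 3, so D = disc(K) = 4d = -1940
h(K) equals the number of primitive reduced positive-definite forms (a, b, c) = a*x^2 + b*x*y + c*y^2 with b^2 - 4ac = D,
where reduced means |b| <= a <= c, with b >= 0 whenever |b| = a or a = c, and primitive means gcd(a, b, c) = 1.
Reduced forces 3a^2 <= |D| = 1940, so 1 <= a <= 25; b must have the parity of D, and c = (b^2 - D)/(4a) must be an integer >= a.
Enumerate a = 1..25, b in [-a, a]:
  a=1: (1, 0, 485)  [1]
  a=2: (2, 2, 243)  [1]
  a=3: (3, -2, 162), (3, 2, 162)  [2]
  a=4: none
  a=5: (5, 0, 97)  [1]
  a=6: (6, -2, 81), (6, 2, 81)  [2]
  a=7..8: none
  a=9: (9, -2, 54), (9, 2, 54)  [2]
  a=10: (10, 10, 51)  [1]
  a=11..12: none
  a=13: (13, -6, 38), (13, 6, 38)  [2]
  a=14: none
  a=15: (15, -10, 34), (15, 10, 34)  [2]
  a=16: none
  a=17: (17, -10, 30), (17, 10, 30)  [2]
  a=18: (18, -2, 27), (18, 2, 27)  [2]
  a=19: (19, -6, 26), (19, 6, 26)  [2]
  a=20..25: none
Total reduced forms: 1 + 1 + 2 + 1 + 2 + 2 + 1 + 2 + 2 + 2 + 2 + 2 = 20
h = 20

20


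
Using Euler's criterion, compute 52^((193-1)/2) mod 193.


p = 193 is prime and the exponent is (p-1)/2 = 96, so by Euler's criterion 52^96 = (52/193) = +1 or -1 mod 193.
Compute by square-and-multiply:
  96 = 64 + 32 (binary 1100000)
  Repeated squaring mod 193: 52^1 = 52, 52^2 = 2, 52^4 = 4, 52^8 = 16, 52^16 = 63, 52^32 = 109, 52^64 = 108
  52^96 = 52^64 * 52^32 = 108 * 109 mod 193
    108 * 109 = 11772 = 192 mod 193
  52^96 = 192 mod 193
Result 192 = p - 1 = -1 mod 193: 52 is a quadratic non-residue mod 193. As a residue in [0, p-1] the value is 192.
52^96 mod 193 = 192

192


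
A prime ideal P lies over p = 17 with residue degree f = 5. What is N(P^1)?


N(P^a) = p^(a*f)
= 17^(1*5)
= 17^5
= 1419857

1419857


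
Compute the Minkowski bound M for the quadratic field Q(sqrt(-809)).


d = -809, d mod 4 = 3, so disc(K) = 4d = -3236; |disc(K)| = 3236
Imaginary quadratic field, so n = 2, s = r2 = 1, r1 = 0
M = (n!/n^n) * (4/pi)^s * sqrt(|disc(K)|) = (2!/2^2) * (4/pi)^1 * sqrt(3236)
= 0.5 * 1.273240 * 56.885851
= 36.2147

36.2147


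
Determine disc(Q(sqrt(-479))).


For K = Q(sqrt(d)) with d squarefree: disc(K) = d if d = 1 mod 4, and disc(K) = 4d if d = 2 or 3 mod 4.
Here d = -479, and d mod 4 = 1.
d = 1 mod 4 (O_K = Z[(1+sqrt(d))/2]), so disc(K) = d = -479

-479


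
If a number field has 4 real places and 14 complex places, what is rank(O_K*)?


By Dirichlet's unit theorem:
rank = r1 + r2 - 1
= 4 + 14 - 1
= 17

17


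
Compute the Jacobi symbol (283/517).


Compute (283/517) via quadratic reciprocity:
  reciprocity: (283/517) -> +(517/283)
  reduce: (234/283)
  pull out 2: (2/283) = -1  (since 283 mod 8 = 3)
  reciprocity: (117/283) -> +(283/117)
  reduce: (49/117)
  reciprocity: (49/117) -> +(117/49)
  reduce: (19/49)
  reciprocity: (19/49) -> +(49/19)
  reduce: (11/19)
  reciprocity: (11/19) -> -(19/11)
  reduce: (8/11)
  pull out 2: (2/11) = -1  (since 11 mod 8 = 3)
  pull out 2: (2/11) = -1  (since 11 mod 8 = 3)
  pull out 2: (2/11) = -1  (since 11 mod 8 = 3)
  (1/11) = 1
Product of signs = -1

-1


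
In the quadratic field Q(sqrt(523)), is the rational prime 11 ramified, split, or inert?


K = Q(sqrt(523)). Since d mod 4 = 3, disc(K) = 2092.
Check p | disc: 2092 mod 11 = 2.
p does not divide disc. Compute Legendre symbol (d/p):
6^((11-1)/2) mod 11 = -1
(d/p) = -1, so p is inert: (p) stays prime with e=1, f=2, g=1.
Therefore p is inert.

inert


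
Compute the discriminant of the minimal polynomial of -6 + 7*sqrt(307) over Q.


The element -6 + 7*sqrt(307) has minimal polynomial:
x^2 + 12*x - 15007
Discriminant = (12)^2 - 4*(-15007)
= 144 + 60028
= 60172

60172


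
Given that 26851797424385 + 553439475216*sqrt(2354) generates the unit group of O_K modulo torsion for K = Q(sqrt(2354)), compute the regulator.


epsilon = 26851797424385 + 553439475216*sqrt(2354)
= 5.3704e+13
R = ln(5.3704e+13)
= 31.6145

31.6145


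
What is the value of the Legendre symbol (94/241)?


p = 241 is prime, so compute (94/241) with the reciprocity algorithm (Jacobi-symbol steps: pull out 2s via (2/n), flip via reciprocity, reduce):
  pull out 2: (2/241) = +1  (since 241 mod 8 = 1)
  reciprocity: (47/241) -> +(241/47)
  reduce: (6/47)
  pull out 2: (2/47) = +1  (since 47 mod 8 = 7)
  reciprocity: (3/47) -> -(47/3)
  reduce: (2/3)
  pull out 2: (2/3) = -1  (since 3 mod 8 = 3)
  (1/3) = 1
Product of signs = 1
(94/241) = 1

1


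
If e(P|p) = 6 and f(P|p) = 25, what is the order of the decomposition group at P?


|D_P| = e * f
= 6 * 25
= 150

150


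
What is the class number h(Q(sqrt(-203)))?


K = Q(sqrt(-203)). d mod 4 = 1, so D = disc(K) = d = -203
h(K) equals the number of primitive reduced positive-definite forms (a, b, c) = a*x^2 + b*x*y + c*y^2 with b^2 - 4ac = D,
where reduced means |b| <= a <= c, with b >= 0 whenever |b| = a or a = c, and primitive means gcd(a, b, c) = 1.
Reduced forces 3a^2 <= |D| = 203, so 1 <= a <= 8; b must have the parity of D, and c = (b^2 - D)/(4a) must be an integer >= a.
Enumerate a = 1..8, b in [-a, a]:
  a=1: (1, 1, 51)  [1]
  a=2: none
  a=3: (3, -1, 17), (3, 1, 17)  [2]
  a=4..6: none
  a=7: (7, 7, 9)  [1]
  a=8: none
Total reduced forms: 1 + 2 + 1 = 4
h = 4

4


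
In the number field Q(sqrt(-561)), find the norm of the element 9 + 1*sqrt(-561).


N(a + b*sqrt(d)) = a^2 - d*b^2
= (9)^2 - (-561)*(1)^2
= 81 + 561
= 642

642


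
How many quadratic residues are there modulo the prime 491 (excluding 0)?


For prime p, the number of non-zero quadratic residues is (p-1)/2.
= (491-1)/2
= 245

245


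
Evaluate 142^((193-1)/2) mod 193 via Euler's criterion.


p = 193 is prime and the exponent is (p-1)/2 = 96, so by Euler's criterion 142^96 = (142/193) = +1 or -1 mod 193.
Compute by square-and-multiply:
  96 = 64 + 32 (binary 1100000)
  Repeated squaring mod 193: 142^1 = 142, 142^2 = 92, 142^4 = 165, 142^8 = 12, 142^16 = 144, 142^32 = 85, 142^64 = 84
  142^96 = 142^64 * 142^32 = 84 * 85 mod 193
    84 * 85 = 7140 = 192 mod 193
  142^96 = 192 mod 193
Result 192 = p - 1 = -1 mod 193: 142 is a quadratic non-residue mod 193. As a residue in [0, p-1] the value is 192.
142^96 mod 193 = 192

192


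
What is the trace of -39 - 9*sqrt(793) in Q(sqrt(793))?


Tr(a + b*sqrt(d)) = (a + b*sqrt(d)) + (a - b*sqrt(d)) = 2a
= 2 * (-39)
= -78

-78


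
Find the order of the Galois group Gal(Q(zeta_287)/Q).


|Gal(Q(zeta_287)/Q)| = phi(287)
= 240

240


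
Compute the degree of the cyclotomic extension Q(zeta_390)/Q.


The degree equals Euler's totient phi(390).
390 = 2 * 3 * 5 * 13
phi(390) = 96

96


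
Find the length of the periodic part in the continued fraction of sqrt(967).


Run the CF algorithm for sqrt(967).
a_0 = floor(sqrt(967)) = 31; set m_0=0, q_0=1.
Recurrence: m' = q*a - m,  q' = (d - m'^2)/q,  a' = floor((a_0 + m')/q').
  step 1: m=31, q=6, a=10
  step 2: m=29, q=21, a=2
  step 3: m=13, q=38, a=1
  step 4: m=25, q=9, a=6
  step 5: m=29, q=14, a=4
  step 6: m=27, q=17, a=3
  step 7: m=24, q=23, a=2
  step 8: m=22, q=21, a=2
  step 9: m=20, q=27, a=1
  step 10: m=7, q=34, a=1
  step 11: m=27, q=7, a=8
  step 12: m=29, q=18, a=3
  step 13: m=25, q=19, a=2
  step 14: m=13, q=42, a=1
  step 15: m=29, q=3, a=20
  step 16: m=31, q=2, a=31
  step 17: m=31, q=3, a=20
  step 18: m=29, q=42, a=1
  step 19: m=13, q=19, a=2
  step 20: m=25, q=18, a=3
  step 21: m=29, q=7, a=8
  step 22: m=27, q=34, a=1
  step 23: m=7, q=27, a=1
  step 24: m=20, q=21, a=2
  step 25: m=22, q=23, a=2
  step 26: m=24, q=17, a=3
  step 27: m=27, q=14, a=4
  step 28: m=29, q=9, a=6
  step 29: m=25, q=38, a=1
  step 30: m=13, q=21, a=2
  step 31: m=29, q=6, a=10
  step 32: m=31, q=1, a=62
a_32 = 2*a_0 = 62, so the period closes here.
sqrt(967) = [31; 10, 2, 1, 6, 4, 3, 2, 2, 1, 1, 8, 3, 2, 1, 20, 31, 20, 1, 2, 3, 8, 1, 1, 2, 2, 3, 4, 6, 1, 2, 10, 62]
Period length = 32

32


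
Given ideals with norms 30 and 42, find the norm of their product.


N(IJ) = N(I) * N(J)
= 30 * 42
= 1260

1260


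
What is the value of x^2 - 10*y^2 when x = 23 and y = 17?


x^2 - d*y^2
= 23^2 - 10*17^2
= 529 - 2890
= -2361

-2361


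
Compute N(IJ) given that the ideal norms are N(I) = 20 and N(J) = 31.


N(IJ) = N(I) * N(J)
= 20 * 31
= 620

620


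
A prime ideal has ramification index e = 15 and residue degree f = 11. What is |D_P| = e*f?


|D_P| = e * f
= 15 * 11
= 165

165


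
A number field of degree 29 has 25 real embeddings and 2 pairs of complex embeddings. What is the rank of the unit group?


By Dirichlet's unit theorem:
rank = r1 + r2 - 1
= 25 + 2 - 1
= 26

26


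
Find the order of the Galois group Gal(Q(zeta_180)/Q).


|Gal(Q(zeta_180)/Q)| = phi(180)
= 48

48


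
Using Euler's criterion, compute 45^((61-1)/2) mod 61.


p = 61 is prime and the exponent is (p-1)/2 = 30, so by Euler's criterion 45^30 = (45/61) = +1 or -1 mod 61.
Compute by square-and-multiply:
  30 = 16 + 8 + 4 + 2 (binary 11110)
  Repeated squaring mod 61: 45^1 = 45, 45^2 = 12, 45^4 = 22, 45^8 = 57, 45^16 = 16
  45^30 = 45^16 * 45^8 * 45^4 * 45^2 = 16 * 57 * 22 * 12 mod 61
    16 * 57 = 912 = 58 mod 61
    58 * 22 = 1276 = 56 mod 61
    56 * 12 = 672 = 1 mod 61
  45^30 = 1 mod 61
Result 1: 45 is a quadratic residue mod 61.
45^30 mod 61 = 1

1


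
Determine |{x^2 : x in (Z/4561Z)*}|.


For prime p, the number of non-zero quadratic residues is (p-1)/2.
= (4561-1)/2
= 2280

2280


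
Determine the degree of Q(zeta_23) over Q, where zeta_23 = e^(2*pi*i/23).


The degree equals Euler's totient phi(23).
23 = 23
phi(23) = 22

22


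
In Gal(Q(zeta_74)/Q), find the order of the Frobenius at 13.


The Frobenius at p in Gal(Q(zeta_n)/Q) = (Z/nZ)* is the class of p, so its order is ord_74(13), the smallest k >= 1 with 13^k = 1 mod 74.
n = 74 = 2 * 37, phi(74) = 36; the order divides phi(n).
Divisors of 36: 1, 2, 3, 4, 6, 9, 12, 18, 36
Repeated squaring mod 74: 13^1 = 13, 13^2 = 21, 13^4 = 71, 13^8 = 9, 13^16 = 7, 13^32 = 49
Test divisors in increasing order:
  k=1: 13^1 = 13 mod 74
  k=2: 13^2 = 21 mod 74
  k=3: 13^3 = 21 * 13 = 51 mod 74
  k=4: 13^4 = 71 mod 74
  k=6: 13^6 = 71 * 21 = 11 mod 74
  k=9: 13^9 = 9 * 13 = 43 mod 74
  k=12: 13^12 = 9 * 71 = 47 mod 74
  k=18: 13^18 = 7 * 21 = 73 mod 74
  k=36: 13^36 = 49 * 71 = 1 mod 74  <- first divisor giving 1
Order = 36

36


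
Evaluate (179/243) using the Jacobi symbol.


Compute (179/243) via quadratic reciprocity:
  reciprocity: (179/243) -> -(243/179)
  reduce: (64/179)
  pull out 2: (2/179) = -1  (since 179 mod 8 = 3)
  pull out 2: (2/179) = -1  (since 179 mod 8 = 3)
  pull out 2: (2/179) = -1  (since 179 mod 8 = 3)
  pull out 2: (2/179) = -1  (since 179 mod 8 = 3)
  pull out 2: (2/179) = -1  (since 179 mod 8 = 3)
  pull out 2: (2/179) = -1  (since 179 mod 8 = 3)
  (1/179) = 1
Product of signs = -1

-1


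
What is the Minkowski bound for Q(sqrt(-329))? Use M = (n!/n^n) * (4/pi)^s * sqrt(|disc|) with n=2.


d = -329, d mod 4 = 3, so disc(K) = 4d = -1316; |disc(K)| = 1316
Imaginary quadratic field, so n = 2, s = r2 = 1, r1 = 0
M = (n!/n^n) * (4/pi)^s * sqrt(|disc(K)|) = (2!/2^2) * (4/pi)^1 * sqrt(1316)
= 0.5 * 1.273240 * 36.276714
= 23.0945

23.0945


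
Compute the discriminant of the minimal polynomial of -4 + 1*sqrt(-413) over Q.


The element -4 + 1*sqrt(-413) has minimal polynomial:
x^2 + 8*x + 429
Discriminant = (8)^2 - 4*(429)
= 64 - 1716
= -1652

-1652


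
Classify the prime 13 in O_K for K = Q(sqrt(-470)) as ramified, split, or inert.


K = Q(sqrt(-470)). Since d mod 4 = 2, disc(K) = -1880.
Check p | disc: -1880 mod 13 = 5.
p does not divide disc. Compute Legendre symbol (d/p):
11^((13-1)/2) mod 13 = -1
(d/p) = -1, so p is inert: (p) stays prime with e=1, f=2, g=1.
Therefore p is inert.

inert


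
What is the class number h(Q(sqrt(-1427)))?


K = Q(sqrt(-1427)). d mod 4 = 1, so D = disc(K) = d = -1427
h(K) equals the number of primitive reduced positive-definite forms (a, b, c) = a*x^2 + b*x*y + c*y^2 with b^2 - 4ac = D,
where reduced means |b| <= a <= c, with b >= 0 whenever |b| = a or a = c, and primitive means gcd(a, b, c) = 1.
Reduced forces 3a^2 <= |D| = 1427, so 1 <= a <= 21; b must have the parity of D, and c = (b^2 - D)/(4a) must be an integer >= a.
Enumerate a = 1..21, b in [-a, a]:
  a=1: (1, 1, 357)  [1]
  a=2: none
  a=3: (3, -1, 119), (3, 1, 119)  [2]
  a=4..6: none
  a=7: (7, -1, 51), (7, 1, 51)  [2]
  a=8: none
  a=9: (9, -7, 41), (9, 7, 41)  [2]
  a=10: none
  a=11: (11, -5, 33), (11, 5, 33)  [2]
  a=12: none
  a=13: (13, -9, 29), (13, 9, 29)  [2]
  a=14..16: none
  a=17: (17, -1, 21), (17, 1, 21)  [2]
  a=18: none
  a=19: (19, -13, 21), (19, 13, 21)  [2]
  a=20..21: none
Total reduced forms: 1 + 2 + 2 + 2 + 2 + 2 + 2 + 2 = 15
h = 15

15


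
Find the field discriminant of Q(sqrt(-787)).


For K = Q(sqrt(d)) with d squarefree: disc(K) = d if d = 1 mod 4, and disc(K) = 4d if d = 2 or 3 mod 4.
Here d = -787, and d mod 4 = 1.
d = 1 mod 4 (O_K = Z[(1+sqrt(d))/2]), so disc(K) = d = -787

-787


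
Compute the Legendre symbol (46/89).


p = 89 is prime, so compute (46/89) with the reciprocity algorithm (Jacobi-symbol steps: pull out 2s via (2/n), flip via reciprocity, reduce):
  pull out 2: (2/89) = +1  (since 89 mod 8 = 1)
  reciprocity: (23/89) -> +(89/23)
  reduce: (20/23)
  pull out 2: (2/23) = +1  (since 23 mod 8 = 7)
  pull out 2: (2/23) = +1  (since 23 mod 8 = 7)
  reciprocity: (5/23) -> +(23/5)
  reduce: (3/5)
  reciprocity: (3/5) -> +(5/3)
  reduce: (2/3)
  pull out 2: (2/3) = -1  (since 3 mod 8 = 3)
  (1/3) = 1
Product of signs = -1
(46/89) = -1

-1


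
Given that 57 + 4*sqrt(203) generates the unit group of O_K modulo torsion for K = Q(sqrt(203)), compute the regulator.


epsilon = 57 + 4*sqrt(203)
= 113.9912
R = ln(113.9912)
= 4.7361

4.7361


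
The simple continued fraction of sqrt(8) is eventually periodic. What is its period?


Run the CF algorithm for sqrt(8).
a_0 = floor(sqrt(8)) = 2; set m_0=0, q_0=1.
Recurrence: m' = q*a - m,  q' = (d - m'^2)/q,  a' = floor((a_0 + m')/q').
  step 1: m=2, q=4, a=1
  step 2: m=2, q=1, a=4
a_2 = 2*a_0 = 4, so the period closes here.
sqrt(8) = [2; 1, 4]
Period length = 2

2


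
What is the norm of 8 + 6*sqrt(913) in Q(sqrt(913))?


N(a + b*sqrt(d)) = a^2 - d*b^2
= (8)^2 - (913)*(6)^2
= 64 - 32868
= -32804

-32804


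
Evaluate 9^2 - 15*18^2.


x^2 - d*y^2
= 9^2 - 15*18^2
= 81 - 4860
= -4779

-4779


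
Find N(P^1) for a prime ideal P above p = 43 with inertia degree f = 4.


N(P^a) = p^(a*f)
= 43^(1*4)
= 43^4
= 3418801

3418801


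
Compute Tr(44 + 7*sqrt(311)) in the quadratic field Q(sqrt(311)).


Tr(a + b*sqrt(d)) = (a + b*sqrt(d)) + (a - b*sqrt(d)) = 2a
= 2 * (44)
= 88

88


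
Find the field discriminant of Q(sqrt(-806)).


For K = Q(sqrt(d)) with d squarefree: disc(K) = d if d = 1 mod 4, and disc(K) = 4d if d = 2 or 3 mod 4.
Here d = -806, and d mod 4 = 2.
d = 2 mod 4, not 1 (O_K = Z[sqrt(d)]), so disc(K) = 4d = 4 * (-806) = -3224

-3224


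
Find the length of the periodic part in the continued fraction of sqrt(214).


Run the CF algorithm for sqrt(214).
a_0 = floor(sqrt(214)) = 14; set m_0=0, q_0=1.
Recurrence: m' = q*a - m,  q' = (d - m'^2)/q,  a' = floor((a_0 + m')/q').
  step 1: m=14, q=18, a=1
  step 2: m=4, q=11, a=1
  step 3: m=7, q=15, a=1
  step 4: m=8, q=10, a=2
  step 5: m=12, q=7, a=3
  step 6: m=9, q=19, a=1
  step 7: m=10, q=6, a=4
  step 8: m=14, q=3, a=9
  step 9: m=13, q=15, a=1
  step 10: m=2, q=14, a=1
  step 11: m=12, q=5, a=5
  step 12: m=13, q=9, a=3
  step 13: m=14, q=2, a=14
  step 14: m=14, q=9, a=3
  step 15: m=13, q=5, a=5
  step 16: m=12, q=14, a=1
  step 17: m=2, q=15, a=1
  step 18: m=13, q=3, a=9
  step 19: m=14, q=6, a=4
  step 20: m=10, q=19, a=1
  step 21: m=9, q=7, a=3
  step 22: m=12, q=10, a=2
  step 23: m=8, q=15, a=1
  step 24: m=7, q=11, a=1
  step 25: m=4, q=18, a=1
  step 26: m=14, q=1, a=28
a_26 = 2*a_0 = 28, so the period closes here.
sqrt(214) = [14; 1, 1, 1, 2, 3, 1, 4, 9, 1, 1, 5, 3, 14, 3, 5, 1, 1, 9, 4, 1, 3, 2, 1, 1, 1, 28]
Period length = 26

26


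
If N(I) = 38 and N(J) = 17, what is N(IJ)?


N(IJ) = N(I) * N(J)
= 38 * 17
= 646

646


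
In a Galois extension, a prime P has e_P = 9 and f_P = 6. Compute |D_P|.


|D_P| = e * f
= 9 * 6
= 54

54


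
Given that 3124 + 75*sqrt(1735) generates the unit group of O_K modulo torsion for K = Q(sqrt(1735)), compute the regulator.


epsilon = 3124 + 75*sqrt(1735)
= 6247.9998
R = ln(6247.9998)
= 8.7400

8.7400


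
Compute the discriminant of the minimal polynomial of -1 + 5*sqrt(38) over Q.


The element -1 + 5*sqrt(38) has minimal polynomial:
x^2 + 2*x - 949
Discriminant = (2)^2 - 4*(-949)
= 4 + 3796
= 3800

3800


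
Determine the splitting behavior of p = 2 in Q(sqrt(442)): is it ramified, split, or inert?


K = Q(sqrt(442)). Since d mod 4 = 2, disc(K) = 1768.
Check p | disc: 1768 mod 2 = 0.
p divides disc, so p ramifies: (p) = P^2 with e=2, f=1, g=1.
Therefore p is ramified.

ramified


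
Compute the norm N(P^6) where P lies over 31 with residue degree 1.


N(P^a) = p^(a*f)
= 31^(6*1)
= 31^6
= 887503681

887503681


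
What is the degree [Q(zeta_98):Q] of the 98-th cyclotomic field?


The degree equals Euler's totient phi(98).
98 = 2 * 7^2
phi(98) = 42

42


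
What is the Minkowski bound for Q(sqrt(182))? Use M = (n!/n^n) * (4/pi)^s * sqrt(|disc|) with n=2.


d = 182, d mod 4 = 2, so disc(K) = 4d = 728; |disc(K)| = 728
Real quadratic field, so n = 2, s = r2 = 0, r1 = 2
M = (n!/n^n) * (4/pi)^s * sqrt(|disc(K)|) = (2!/2^2) * (4/pi)^0 * sqrt(728)
= 0.5 * 1.000000 * 26.981475
= 13.4907

13.4907


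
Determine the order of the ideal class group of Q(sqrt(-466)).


K = Q(sqrt(-466)). d mod 4 = 2, so D = disc(K) = 4d = -1864
h(K) equals the number of primitive reduced positive-definite forms (a, b, c) = a*x^2 + b*x*y + c*y^2 with b^2 - 4ac = D,
where reduced means |b| <= a <= c, with b >= 0 whenever |b| = a or a = c, and primitive means gcd(a, b, c) = 1.
Reduced forces 3a^2 <= |D| = 1864, so 1 <= a <= 24; b must have the parity of D, and c = (b^2 - D)/(4a) must be an integer >= a.
Enumerate a = 1..24, b in [-a, a]:
  a=1: (1, 0, 466)  [1]
  a=2: (2, 0, 233)  [1]
  a=3..4: none
  a=5: (5, -4, 94), (5, 4, 94)  [2]
  a=6..9: none
  a=10: (10, -4, 47), (10, 4, 47)  [2]
  a=11..18: none
  a=19: (19, -6, 25), (19, 6, 25)  [2]
  a=20..24: none
Total reduced forms: 1 + 1 + 2 + 2 + 2 = 8
h = 8

8


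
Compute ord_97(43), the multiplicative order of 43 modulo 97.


We want ord_97(43), the smallest k >= 1 with 43^k = 1 mod 97.
n = 97 = 97, phi(97) = 96; the order divides phi(n).
Divisors of 96: 1, 2, 3, 4, 6, 8, 12, 16, 24, 32, 48, 96
Repeated squaring mod 97: 43^1 = 43, 43^2 = 6, 43^4 = 36, 43^8 = 35, 43^16 = 61, 43^32 = 35, 43^64 = 61
Test divisors in increasing order:
  k=1: 43^1 = 43 mod 97
  k=2: 43^2 = 6 mod 97
  k=3: 43^3 = 6 * 43 = 64 mod 97
  k=4: 43^4 = 36 mod 97
  k=6: 43^6 = 36 * 6 = 22 mod 97
  k=8: 43^8 = 35 mod 97
  k=12: 43^12 = 35 * 36 = 96 mod 97
  k=16: 43^16 = 61 mod 97
  k=24: 43^24 = 61 * 35 = 1 mod 97  <- first divisor giving 1
Order = 24

24


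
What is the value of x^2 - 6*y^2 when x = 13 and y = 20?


x^2 - d*y^2
= 13^2 - 6*20^2
= 169 - 2400
= -2231

-2231


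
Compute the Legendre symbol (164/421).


p = 421 is prime, so compute (164/421) with the reciprocity algorithm (Jacobi-symbol steps: pull out 2s via (2/n), flip via reciprocity, reduce):
  pull out 2: (2/421) = -1  (since 421 mod 8 = 5)
  pull out 2: (2/421) = -1  (since 421 mod 8 = 5)
  reciprocity: (41/421) -> +(421/41)
  reduce: (11/41)
  reciprocity: (11/41) -> +(41/11)
  reduce: (8/11)
  pull out 2: (2/11) = -1  (since 11 mod 8 = 3)
  pull out 2: (2/11) = -1  (since 11 mod 8 = 3)
  pull out 2: (2/11) = -1  (since 11 mod 8 = 3)
  (1/11) = 1
Product of signs = -1
(164/421) = -1

-1


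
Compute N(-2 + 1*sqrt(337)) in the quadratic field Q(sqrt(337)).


N(a + b*sqrt(d)) = a^2 - d*b^2
= (-2)^2 - (337)*(1)^2
= 4 - 337
= -333

-333


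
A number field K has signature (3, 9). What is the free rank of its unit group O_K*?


By Dirichlet's unit theorem:
rank = r1 + r2 - 1
= 3 + 9 - 1
= 11

11


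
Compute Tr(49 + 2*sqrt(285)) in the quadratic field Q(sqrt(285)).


Tr(a + b*sqrt(d)) = (a + b*sqrt(d)) + (a - b*sqrt(d)) = 2a
= 2 * (49)
= 98

98


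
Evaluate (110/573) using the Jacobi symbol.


Compute (110/573) via quadratic reciprocity:
  pull out 2: (2/573) = -1  (since 573 mod 8 = 5)
  reciprocity: (55/573) -> +(573/55)
  reduce: (23/55)
  reciprocity: (23/55) -> -(55/23)
  reduce: (9/23)
  reciprocity: (9/23) -> +(23/9)
  reduce: (5/9)
  reciprocity: (5/9) -> +(9/5)
  reduce: (4/5)
  pull out 2: (2/5) = -1  (since 5 mod 8 = 5)
  pull out 2: (2/5) = -1  (since 5 mod 8 = 5)
  (1/5) = 1
Product of signs = 1

1


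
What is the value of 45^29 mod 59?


p = 59 is prime and the exponent is (p-1)/2 = 29, so by Euler's criterion 45^29 = (45/59) = +1 or -1 mod 59.
Compute by square-and-multiply:
  29 = 16 + 8 + 4 + 1 (binary 11101)
  Repeated squaring mod 59: 45^1 = 45, 45^2 = 19, 45^4 = 7, 45^8 = 49, 45^16 = 41
  45^29 = 45^16 * 45^8 * 45^4 * 45^1 = 41 * 49 * 7 * 45 mod 59
    41 * 49 = 2009 = 3 mod 59
    3 * 7 = 21 = 21 mod 59
    21 * 45 = 945 = 1 mod 59
  45^29 = 1 mod 59
Result 1: 45 is a quadratic residue mod 59.
45^29 mod 59 = 1

1


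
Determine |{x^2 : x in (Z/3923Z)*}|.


For prime p, the number of non-zero quadratic residues is (p-1)/2.
= (3923-1)/2
= 1961

1961


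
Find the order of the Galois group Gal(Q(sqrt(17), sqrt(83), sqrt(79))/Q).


The 3 square roots of distinct primes are multiplicatively independent over Q,
so [K:Q] = 2^3 and Gal(K/Q) is isomorphic to (Z/2Z)^3.
|Gal| = 2^3 = 8

8


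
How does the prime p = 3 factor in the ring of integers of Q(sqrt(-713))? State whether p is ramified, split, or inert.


K = Q(sqrt(-713)). Since d mod 4 = 3, disc(K) = -2852.
Check p | disc: -2852 mod 3 = 1.
p does not divide disc. Compute Legendre symbol (d/p):
1^((3-1)/2) mod 3 = 1
(d/p) = 1, so p splits: (p) = P*P' with e=1, f=1, g=2.
Therefore p is split.

split


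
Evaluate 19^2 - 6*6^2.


x^2 - d*y^2
= 19^2 - 6*6^2
= 361 - 216
= 145

145


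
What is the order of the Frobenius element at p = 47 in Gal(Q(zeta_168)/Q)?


The Frobenius at p in Gal(Q(zeta_n)/Q) = (Z/nZ)* is the class of p, so its order is ord_168(47), the smallest k >= 1 with 47^k = 1 mod 168.
n = 168 = 2^3 * 3 * 7, phi(168) = 48; the order divides phi(n).
Divisors of 48: 1, 2, 3, 4, 6, 8, 12, 16, 24, 48
Repeated squaring mod 168: 47^1 = 47, 47^2 = 25, 47^4 = 121, 47^8 = 25, 47^16 = 121, 47^32 = 25
Test divisors in increasing order:
  k=1: 47^1 = 47 mod 168
  k=2: 47^2 = 25 mod 168
  k=3: 47^3 = 25 * 47 = 167 mod 168
  k=4: 47^4 = 121 mod 168
  k=6: 47^6 = 121 * 25 = 1 mod 168  <- first divisor giving 1
Order = 6

6


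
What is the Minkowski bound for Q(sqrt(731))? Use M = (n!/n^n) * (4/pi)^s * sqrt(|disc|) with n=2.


d = 731, d mod 4 = 3, so disc(K) = 4d = 2924; |disc(K)| = 2924
Real quadratic field, so n = 2, s = r2 = 0, r1 = 2
M = (n!/n^n) * (4/pi)^s * sqrt(|disc(K)|) = (2!/2^2) * (4/pi)^0 * sqrt(2924)
= 0.5 * 1.000000 * 54.074023
= 27.0370

27.0370


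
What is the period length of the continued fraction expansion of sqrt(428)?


Run the CF algorithm for sqrt(428).
a_0 = floor(sqrt(428)) = 20; set m_0=0, q_0=1.
Recurrence: m' = q*a - m,  q' = (d - m'^2)/q,  a' = floor((a_0 + m')/q').
  step 1: m=20, q=28, a=1
  step 2: m=8, q=13, a=2
  step 3: m=18, q=8, a=4
  step 4: m=14, q=29, a=1
  step 5: m=15, q=7, a=5
  step 6: m=20, q=4, a=10
  step 7: m=20, q=7, a=5
  step 8: m=15, q=29, a=1
  step 9: m=14, q=8, a=4
  step 10: m=18, q=13, a=2
  step 11: m=8, q=28, a=1
  step 12: m=20, q=1, a=40
a_12 = 2*a_0 = 40, so the period closes here.
sqrt(428) = [20; 1, 2, 4, 1, 5, 10, 5, 1, 4, 2, 1, 40]
Period length = 12

12


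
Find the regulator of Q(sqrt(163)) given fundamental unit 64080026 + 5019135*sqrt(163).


epsilon = 64080026 + 5019135*sqrt(163)
= 1.2816e+08
R = ln(1.2816e+08)
= 18.6688

18.6688


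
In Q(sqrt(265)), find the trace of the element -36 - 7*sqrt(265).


Tr(a + b*sqrt(d)) = (a + b*sqrt(d)) + (a - b*sqrt(d)) = 2a
= 2 * (-36)
= -72

-72
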